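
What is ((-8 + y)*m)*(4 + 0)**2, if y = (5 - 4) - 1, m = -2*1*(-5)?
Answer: -1280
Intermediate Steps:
m = 10 (m = -2*(-5) = 10)
y = 0 (y = 1 - 1 = 0)
((-8 + y)*m)*(4 + 0)**2 = ((-8 + 0)*10)*(4 + 0)**2 = -8*10*4**2 = -80*16 = -1280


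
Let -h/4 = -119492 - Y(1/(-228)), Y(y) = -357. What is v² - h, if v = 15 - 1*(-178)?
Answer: -439291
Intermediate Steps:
v = 193 (v = 15 + 178 = 193)
h = 476540 (h = -4*(-119492 - 1*(-357)) = -4*(-119492 + 357) = -4*(-119135) = 476540)
v² - h = 193² - 1*476540 = 37249 - 476540 = -439291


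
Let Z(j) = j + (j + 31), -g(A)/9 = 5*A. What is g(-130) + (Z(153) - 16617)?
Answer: -10430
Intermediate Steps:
g(A) = -45*A
Z(j) = 31 + 2*j (Z(j) = j + (31 + j) = 31 + 2*j)
g(-130) + (Z(153) - 16617) = -45*(-130) + ((31 + 2*153) - 16617) = 5850 + ((31 + 306) - 16617) = 5850 + (337 - 16617) = 5850 - 16280 = -10430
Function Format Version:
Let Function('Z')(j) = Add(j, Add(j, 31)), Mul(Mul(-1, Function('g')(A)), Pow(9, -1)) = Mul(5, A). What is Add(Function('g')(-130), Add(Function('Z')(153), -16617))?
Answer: -10430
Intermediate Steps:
Function('g')(A) = Mul(-45, A) (Function('g')(A) = Mul(-9, Mul(5, A)) = Mul(-45, A))
Function('Z')(j) = Add(31, Mul(2, j)) (Function('Z')(j) = Add(j, Add(31, j)) = Add(31, Mul(2, j)))
Add(Function('g')(-130), Add(Function('Z')(153), -16617)) = Add(Mul(-45, -130), Add(Add(31, Mul(2, 153)), -16617)) = Add(5850, Add(Add(31, 306), -16617)) = Add(5850, Add(337, -16617)) = Add(5850, -16280) = -10430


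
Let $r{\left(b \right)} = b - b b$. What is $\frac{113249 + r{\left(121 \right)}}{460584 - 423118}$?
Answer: $\frac{98729}{37466} \approx 2.6352$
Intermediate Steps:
$r{\left(b \right)} = b - b^{2}$
$\frac{113249 + r{\left(121 \right)}}{460584 - 423118} = \frac{113249 + 121 \left(1 - 121\right)}{460584 - 423118} = \frac{113249 + 121 \left(1 - 121\right)}{37466} = \left(113249 + 121 \left(-120\right)\right) \frac{1}{37466} = \left(113249 - 14520\right) \frac{1}{37466} = 98729 \cdot \frac{1}{37466} = \frac{98729}{37466}$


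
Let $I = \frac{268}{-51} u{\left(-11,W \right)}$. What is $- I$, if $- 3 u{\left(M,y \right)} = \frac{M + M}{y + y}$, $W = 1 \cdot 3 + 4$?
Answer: $\frac{2948}{1071} \approx 2.7526$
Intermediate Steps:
$W = 7$ ($W = 3 + 4 = 7$)
$u{\left(M,y \right)} = - \frac{M}{3 y}$ ($u{\left(M,y \right)} = - \frac{\left(M + M\right) \frac{1}{y + y}}{3} = - \frac{2 M \frac{1}{2 y}}{3} = - \frac{M \frac{1}{y}}{3} = - \frac{M}{3 y}$)
$I = - \frac{2948}{1071}$ ($I = \frac{268}{-51} \left(\left(- \frac{1}{3}\right) \left(-11\right) \frac{1}{7}\right) = 268 \left(- \frac{1}{51}\right) \left(\left(- \frac{1}{3}\right) \left(-11\right) \frac{1}{7}\right) = \left(- \frac{268}{51}\right) \frac{11}{21} = - \frac{2948}{1071} \approx -2.7526$)
$- I = \left(-1\right) \left(- \frac{2948}{1071}\right) = \frac{2948}{1071}$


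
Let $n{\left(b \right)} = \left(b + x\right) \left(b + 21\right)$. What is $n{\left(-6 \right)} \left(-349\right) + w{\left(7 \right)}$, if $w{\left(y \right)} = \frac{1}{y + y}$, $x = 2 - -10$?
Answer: $- \frac{439739}{14} \approx -31410.0$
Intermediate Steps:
$x = 12$ ($x = 2 + 10 = 12$)
$w{\left(y \right)} = \frac{1}{2 y}$
$n{\left(b \right)} = \left(12 + b\right) \left(21 + b\right)$ ($n{\left(b \right)} = \left(b + 12\right) \left(b + 21\right) = \left(12 + b\right) \left(21 + b\right)$)
$n{\left(-6 \right)} \left(-349\right) + w{\left(7 \right)} = \left(252 + \left(-6\right)^{2} + 33 \left(-6\right)\right) \left(-349\right) + \frac{1}{2 \cdot 7} = \left(252 + 36 - 198\right) \left(-349\right) + \frac{1}{2} \cdot \frac{1}{7} = 90 \left(-349\right) + \frac{1}{14} = -31410 + \frac{1}{14} = - \frac{439739}{14}$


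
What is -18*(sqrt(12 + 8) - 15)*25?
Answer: 6750 - 900*sqrt(5) ≈ 4737.5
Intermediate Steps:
-18*(sqrt(12 + 8) - 15)*25 = -18*(sqrt(20) - 15)*25 = -18*(2*sqrt(5) - 15)*25 = -18*(-15 + 2*sqrt(5))*25 = (270 - 36*sqrt(5))*25 = 6750 - 900*sqrt(5)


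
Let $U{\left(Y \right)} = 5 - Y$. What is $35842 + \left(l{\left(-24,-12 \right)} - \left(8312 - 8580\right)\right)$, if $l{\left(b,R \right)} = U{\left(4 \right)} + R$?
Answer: $36099$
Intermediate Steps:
$l{\left(b,R \right)} = 1 + R$ ($l{\left(b,R \right)} = \left(5 - 4\right) + R = 1 + R$)
$35842 + \left(l{\left(-24,-12 \right)} - \left(8312 - 8580\right)\right) = 35842 + \left(\left(1 - 12\right) - \left(8312 - 8580\right)\right) = 35842 - -257 = 35842 + \left(-11 + 268\right) = 35842 + 257 = 36099$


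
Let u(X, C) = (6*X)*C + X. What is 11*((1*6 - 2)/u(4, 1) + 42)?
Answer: 3245/7 ≈ 463.57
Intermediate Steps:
u(X, C) = X + 6*C*X (u(X, C) = 6*C*X + X = X + 6*C*X)
11*((1*6 - 2)/u(4, 1) + 42) = 11*((1*6 - 2)/((4*(1 + 6*1))) + 42) = 11*((6 - 2)/((4*(1 + 6))) + 42) = 11*(4/((4*7)) + 42) = 11*(4/28 + 42) = 11*(4*(1/28) + 42) = 11*(⅐ + 42) = 11*(295/7) = 3245/7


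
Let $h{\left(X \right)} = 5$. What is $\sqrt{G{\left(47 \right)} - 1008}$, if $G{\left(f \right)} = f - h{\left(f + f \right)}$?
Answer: $i \sqrt{966} \approx 31.081 i$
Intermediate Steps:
$G{\left(f \right)} = -5 + f$ ($G{\left(f \right)} = f - 5 = -5 + f$)
$\sqrt{G{\left(47 \right)} - 1008} = \sqrt{\left(-5 + 47\right) - 1008} = \sqrt{42 - 1008} = \sqrt{-966} = i \sqrt{966}$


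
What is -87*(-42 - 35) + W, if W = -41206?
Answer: -34507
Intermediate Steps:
-87*(-42 - 35) + W = -87*(-42 - 35) - 41206 = -87*(-77) - 41206 = 6699 - 41206 = -34507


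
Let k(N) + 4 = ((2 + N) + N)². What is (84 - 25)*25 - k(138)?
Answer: -75805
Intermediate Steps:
k(N) = -4 + (2 + 2*N)² (k(N) = -4 + ((2 + N) + N)² = -4 + (2 + 2*N)²)
(84 - 25)*25 - k(138) = (84 - 25)*25 - 4*138*(2 + 138) = 59*25 - 4*138*140 = 1475 - 1*77280 = 1475 - 77280 = -75805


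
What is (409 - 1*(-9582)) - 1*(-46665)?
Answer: 56656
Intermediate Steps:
(409 - 1*(-9582)) - 1*(-46665) = (409 + 9582) + 46665 = 9991 + 46665 = 56656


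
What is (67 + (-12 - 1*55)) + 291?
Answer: 291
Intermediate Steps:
(67 + (-12 - 1*55)) + 291 = (67 + (-12 - 55)) + 291 = (67 - 67) + 291 = 0 + 291 = 291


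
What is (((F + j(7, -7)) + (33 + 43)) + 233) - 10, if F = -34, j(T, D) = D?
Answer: 258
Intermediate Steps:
(((F + j(7, -7)) + (33 + 43)) + 233) - 10 = (((-34 - 7) + (33 + 43)) + 233) - 10 = ((-41 + 76) + 233) - 10 = (35 + 233) - 10 = 268 - 10 = 258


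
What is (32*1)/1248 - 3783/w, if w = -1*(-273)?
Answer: -3776/273 ≈ -13.831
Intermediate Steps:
w = 273
(32*1)/1248 - 3783/w = (32*1)/1248 - 3783/273 = 32*(1/1248) - 3783*1/273 = 1/39 - 97/7 = -3776/273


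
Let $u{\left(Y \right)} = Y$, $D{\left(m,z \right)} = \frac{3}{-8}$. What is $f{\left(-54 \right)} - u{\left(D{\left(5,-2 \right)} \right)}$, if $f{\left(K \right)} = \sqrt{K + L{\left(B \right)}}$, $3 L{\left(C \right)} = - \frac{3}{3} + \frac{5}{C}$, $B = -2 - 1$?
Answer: $\frac{3}{8} + \frac{i \sqrt{494}}{3} \approx 0.375 + 7.4087 i$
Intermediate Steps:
$D{\left(m,z \right)} = - \frac{3}{8}$ ($D{\left(m,z \right)} = 3 \left(- \frac{1}{8}\right) = - \frac{3}{8}$)
$B = -3$
$L{\left(C \right)} = - \frac{1}{3} + \frac{5}{3 C}$ ($L{\left(C \right)} = \frac{- \frac{3}{3} + \frac{5}{C}}{3} = \frac{\left(-3\right) \frac{1}{3} + \frac{5}{C}}{3} = \frac{-1 + \frac{5}{C}}{3} = - \frac{1}{3} + \frac{5}{3 C}$)
$f{\left(K \right)} = \sqrt{- \frac{8}{9} + K}$ ($f{\left(K \right)} = \sqrt{K + \frac{5 - -3}{3 \left(-3\right)}} = \sqrt{K + \frac{1}{3} \left(- \frac{1}{3}\right) \left(5 + 3\right)} = \sqrt{K + \frac{1}{3} \left(- \frac{1}{3}\right) 8} = \sqrt{K - \frac{8}{9}} = \sqrt{- \frac{8}{9} + K}$)
$f{\left(-54 \right)} - u{\left(D{\left(5,-2 \right)} \right)} = \frac{\sqrt{-8 + 9 \left(-54\right)}}{3} - - \frac{3}{8} = \frac{\sqrt{-8 - 486}}{3} + \frac{3}{8} = \frac{\sqrt{-494}}{3} + \frac{3}{8} = \frac{i \sqrt{494}}{3} + \frac{3}{8} = \frac{3}{8} + \frac{i \sqrt{494}}{3}$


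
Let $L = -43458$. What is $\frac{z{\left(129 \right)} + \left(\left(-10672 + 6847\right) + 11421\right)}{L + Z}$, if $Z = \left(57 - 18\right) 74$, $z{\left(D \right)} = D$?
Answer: $- \frac{2575}{13524} \approx -0.1904$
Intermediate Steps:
$Z = 2886$ ($Z = 39 \cdot 74 = 2886$)
$\frac{z{\left(129 \right)} + \left(\left(-10672 + 6847\right) + 11421\right)}{L + Z} = \frac{129 + \left(\left(-10672 + 6847\right) + 11421\right)}{-43458 + 2886} = \frac{129 + \left(-3825 + 11421\right)}{-40572} = \left(129 + 7596\right) \left(- \frac{1}{40572}\right) = 7725 \left(- \frac{1}{40572}\right) = - \frac{2575}{13524}$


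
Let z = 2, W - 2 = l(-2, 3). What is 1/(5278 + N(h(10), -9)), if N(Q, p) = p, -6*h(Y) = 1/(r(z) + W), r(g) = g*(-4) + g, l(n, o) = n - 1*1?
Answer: 1/5269 ≈ 0.00018979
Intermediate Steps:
l(n, o) = -1 + n (l(n, o) = n - 1 = -1 + n)
W = -1 (W = 2 + (-1 - 2) = 2 - 3 = -1)
r(g) = -3*g (r(g) = -4*g + g = -3*g)
h(Y) = 1/42 (h(Y) = -1/(6*(-3*2 - 1)) = -1/(6*(-6 - 1)) = -⅙/(-7) = -⅙*(-⅐) = 1/42)
1/(5278 + N(h(10), -9)) = 1/(5278 - 9) = 1/5269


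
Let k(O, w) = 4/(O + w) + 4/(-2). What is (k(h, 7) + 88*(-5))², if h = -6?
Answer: 191844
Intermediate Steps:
k(O, w) = -2 + 4/(O + w) (k(O, w) = 4/(O + w) + 4*(-½) = 4/(O + w) - 2 = -2 + 4/(O + w))
(k(h, 7) + 88*(-5))² = (2*(2 - 1*(-6) - 1*7)/(-6 + 7) + 88*(-5))² = (2*(2 + 6 - 7)/1 - 440)² = (2*1*1 - 440)² = (2 - 440)² = (-438)² = 191844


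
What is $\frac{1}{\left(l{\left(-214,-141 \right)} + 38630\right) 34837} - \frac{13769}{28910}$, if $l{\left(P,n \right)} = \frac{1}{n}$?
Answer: $- \frac{53320082023123}{111953197305070} \approx -0.47627$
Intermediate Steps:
$\frac{1}{\left(l{\left(-214,-141 \right)} + 38630\right) 34837} - \frac{13769}{28910} = \frac{1}{\left(\frac{1}{-141} + 38630\right) 34837} - \frac{13769}{28910} = \frac{1}{- \frac{1}{141} + 38630} \cdot \frac{1}{34837} - \frac{281}{590} = \frac{1}{\frac{5446829}{141}} \cdot \frac{1}{34837} - \frac{281}{590} = \frac{141}{5446829} \cdot \frac{1}{34837} - \frac{281}{590} = \frac{141}{189751181873} - \frac{281}{590} = - \frac{53320082023123}{111953197305070}$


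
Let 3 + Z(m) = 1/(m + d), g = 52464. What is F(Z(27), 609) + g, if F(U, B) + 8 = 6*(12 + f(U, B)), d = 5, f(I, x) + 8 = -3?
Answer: 52462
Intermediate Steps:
f(I, x) = -11 (f(I, x) = -8 - 3 = -11)
Z(m) = -3 + 1/(5 + m) (Z(m) = -3 + 1/(m + 5) = -3 + 1/(5 + m))
F(U, B) = -2 (F(U, B) = -8 + 6*(12 - 11) = -8 + 6*1 = -8 + 6 = -2)
F(Z(27), 609) + g = -2 + 52464 = 52462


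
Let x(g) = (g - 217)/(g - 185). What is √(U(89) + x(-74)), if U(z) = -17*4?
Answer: I*√4486139/259 ≈ 8.1778*I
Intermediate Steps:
U(z) = -68
x(g) = (-217 + g)/(-185 + g)
√(U(89) + x(-74)) = √(-68 + (-217 - 74)/(-185 - 74)) = √(-68 - 291/(-259)) = √(-68 - 1/259*(-291)) = √(-68 + 291/259) = √(-17321/259) = I*√4486139/259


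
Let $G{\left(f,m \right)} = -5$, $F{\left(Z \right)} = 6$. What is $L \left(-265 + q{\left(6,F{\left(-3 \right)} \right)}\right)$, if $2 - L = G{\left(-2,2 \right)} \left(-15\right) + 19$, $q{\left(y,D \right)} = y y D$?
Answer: $4508$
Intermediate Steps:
$q{\left(y,D \right)} = D y^{2}$ ($q{\left(y,D \right)} = y^{2} D = D y^{2}$)
$L = -92$ ($L = 2 - \left(\left(-5\right) \left(-15\right) + 19\right) = 2 - \left(75 + 19\right) = 2 - 94 = -92$)
$L \left(-265 + q{\left(6,F{\left(-3 \right)} \right)}\right) = - 92 \left(-265 + 6 \cdot 6^{2}\right) = - 92 \left(-265 + 6 \cdot 36\right) = - 92 \left(-265 + 216\right) = \left(-92\right) \left(-49\right) = 4508$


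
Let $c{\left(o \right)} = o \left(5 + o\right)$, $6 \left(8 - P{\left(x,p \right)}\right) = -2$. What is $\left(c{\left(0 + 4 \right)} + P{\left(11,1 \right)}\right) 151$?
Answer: $\frac{20083}{3} \approx 6694.3$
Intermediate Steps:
$P{\left(x,p \right)} = \frac{25}{3}$ ($P{\left(x,p \right)} = 8 - - \frac{1}{3} = 8 + \frac{1}{3} = \frac{25}{3}$)
$\left(c{\left(0 + 4 \right)} + P{\left(11,1 \right)}\right) 151 = \left(\left(0 + 4\right) \left(5 + \left(0 + 4\right)\right) + \frac{25}{3}\right) 151 = \left(4 \left(5 + 4\right) + \frac{25}{3}\right) 151 = \left(4 \cdot 9 + \frac{25}{3}\right) 151 = \left(36 + \frac{25}{3}\right) 151 = \frac{133}{3} \cdot 151 = \frac{20083}{3}$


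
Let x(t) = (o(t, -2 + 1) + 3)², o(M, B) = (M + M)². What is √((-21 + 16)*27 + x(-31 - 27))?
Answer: √181144546 ≈ 13459.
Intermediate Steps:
o(M, B) = 4*M² (o(M, B) = (2*M)² = 4*M²)
x(t) = (3 + 4*t²)² (x(t) = (4*t² + 3)² = (3 + 4*t²)²)
√((-21 + 16)*27 + x(-31 - 27)) = √((-21 + 16)*27 + (3 + 4*(-31 - 27)²)²) = √(-5*27 + (3 + 4*(-58)²)²) = √(-135 + (3 + 4*3364)²) = √(-135 + (3 + 13456)²) = √(-135 + 13459²) = √(-135 + 181144681) = √181144546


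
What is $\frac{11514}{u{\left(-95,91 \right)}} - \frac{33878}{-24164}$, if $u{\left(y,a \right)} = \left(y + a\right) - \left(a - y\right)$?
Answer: $- \frac{3576151}{60410} \approx -59.198$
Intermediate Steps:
$u{\left(y,a \right)} = 2 y$ ($u{\left(y,a \right)} = \left(a + y\right) - \left(a - y\right) = 2 y$)
$\frac{11514}{u{\left(-95,91 \right)}} - \frac{33878}{-24164} = \frac{11514}{2 \left(-95\right)} - \frac{33878}{-24164} = \frac{11514}{-190} - - \frac{16939}{12082} = 11514 \left(- \frac{1}{190}\right) + \frac{16939}{12082} = - \frac{303}{5} + \frac{16939}{12082} = - \frac{3576151}{60410}$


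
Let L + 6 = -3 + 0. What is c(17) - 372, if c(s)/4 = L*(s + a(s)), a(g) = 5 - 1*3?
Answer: -1056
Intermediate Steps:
L = -9 (L = -6 + (-3 + 0) = -6 - 3 = -9)
a(g) = 2 (a(g) = 5 - 3 = 2)
c(s) = -72 - 36*s (c(s) = 4*(-9*(s + 2)) = 4*(-9*(2 + s)) = 4*(-18 - 9*s) = -72 - 36*s)
c(17) - 372 = (-72 - 36*17) - 372 = (-72 - 612) - 372 = -684 - 372 = -1056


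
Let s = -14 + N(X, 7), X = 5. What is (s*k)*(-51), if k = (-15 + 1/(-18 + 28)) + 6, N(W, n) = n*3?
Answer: 31773/10 ≈ 3177.3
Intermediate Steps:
N(W, n) = 3*n
s = 7 (s = -14 + 3*7 = -14 + 21 = 7)
k = -89/10 (k = (-15 + 1/10) + 6 = -149/10 + 6 = -89/10 ≈ -8.9000)
(s*k)*(-51) = (7*(-89/10))*(-51) = -623/10*(-51) = 31773/10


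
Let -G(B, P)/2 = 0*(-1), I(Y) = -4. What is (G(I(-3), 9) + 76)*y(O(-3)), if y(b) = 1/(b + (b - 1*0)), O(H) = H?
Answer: -38/3 ≈ -12.667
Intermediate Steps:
G(B, P) = 0 (G(B, P) = -0*(-1) = -2*0 = 0)
y(b) = 1/(2*b) (y(b) = 1/(b + (b + 0)) = 1/(b + b) = 1/(2*b))
(G(I(-3), 9) + 76)*y(O(-3)) = (0 + 76)*((½)/(-3)) = 76*((½)*(-⅓)) = 76*(-⅙) = -38/3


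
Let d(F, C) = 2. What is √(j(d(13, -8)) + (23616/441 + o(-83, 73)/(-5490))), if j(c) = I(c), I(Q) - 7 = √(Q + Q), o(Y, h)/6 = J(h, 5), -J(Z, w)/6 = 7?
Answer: √285330855/2135 ≈ 7.9118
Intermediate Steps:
J(Z, w) = -42 (J(Z, w) = -6*7 = -42)
o(Y, h) = -252 (o(Y, h) = 6*(-42) = -252)
I(Q) = 7 + √2*√Q (I(Q) = 7 + √(Q + Q) = 7 + √(2*Q) = 7 + √2*√Q)
j(c) = 7 + √2*√c
√(j(d(13, -8)) + (23616/441 + o(-83, 73)/(-5490))) = √((7 + √2*√2) + (23616/441 - 252/(-5490))) = √((7 + 2) + (23616*(1/441) - 252*(-1/5490))) = √(9 + (2624/49 + 14/305)) = √(9 + 801006/14945) = √(935511/14945) = √285330855/2135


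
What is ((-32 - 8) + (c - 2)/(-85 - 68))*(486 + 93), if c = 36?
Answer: -69866/3 ≈ -23289.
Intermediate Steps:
((-32 - 8) + (c - 2)/(-85 - 68))*(486 + 93) = ((-32 - 8) + (36 - 2)/(-85 - 68))*(486 + 93) = (-40 + 34/(-153))*579 = (-40 + 34*(-1/153))*579 = (-40 - 2/9)*579 = -362/9*579 = -69866/3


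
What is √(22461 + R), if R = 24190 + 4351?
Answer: √51002 ≈ 225.84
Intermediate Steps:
R = 28541
√(22461 + R) = √(22461 + 28541) = √51002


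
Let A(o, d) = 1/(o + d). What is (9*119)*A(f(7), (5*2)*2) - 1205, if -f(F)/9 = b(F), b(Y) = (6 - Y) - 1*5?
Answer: -88099/74 ≈ -1190.5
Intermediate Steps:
b(Y) = 1 - Y (b(Y) = (6 - Y) - 5 = 1 - Y)
f(F) = -9 + 9*F (f(F) = -9*(1 - F) = -9 + 9*F)
A(o, d) = 1/(d + o)
(9*119)*A(f(7), (5*2)*2) - 1205 = (9*119)/((5*2)*2 + (-9 + 9*7)) - 1205 = 1071/(10*2 + (-9 + 63)) - 1205 = 1071/(20 + 54) - 1205 = 1071/74 - 1205 = -88099/74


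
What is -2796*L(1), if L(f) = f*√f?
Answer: -2796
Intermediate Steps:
L(f) = f^(3/2)
-2796*L(1) = -2796*1^(3/2) = -2796*1 = -2796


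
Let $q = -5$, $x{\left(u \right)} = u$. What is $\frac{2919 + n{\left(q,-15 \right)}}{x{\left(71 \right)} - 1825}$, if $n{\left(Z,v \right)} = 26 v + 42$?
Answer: $- \frac{2571}{1754} \approx -1.4658$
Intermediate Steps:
$n{\left(Z,v \right)} = 42 + 26 v$
$\frac{2919 + n{\left(q,-15 \right)}}{x{\left(71 \right)} - 1825} = \frac{2919 + \left(42 + 26 \left(-15\right)\right)}{71 - 1825} = \frac{2919 + \left(42 - 390\right)}{-1754} = \left(2919 - 348\right) \left(- \frac{1}{1754}\right) = 2571 \left(- \frac{1}{1754}\right) = - \frac{2571}{1754}$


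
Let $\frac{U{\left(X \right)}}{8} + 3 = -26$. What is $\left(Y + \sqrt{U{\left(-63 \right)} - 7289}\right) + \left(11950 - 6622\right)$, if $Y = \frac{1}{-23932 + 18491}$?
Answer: $\frac{28989647}{5441} + i \sqrt{7521} \approx 5328.0 + 86.724 i$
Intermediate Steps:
$U{\left(X \right)} = -232$ ($U{\left(X \right)} = -24 + 8 \left(-26\right) = -24 - 208 = -232$)
$Y = - \frac{1}{5441}$ ($Y = \frac{1}{-5441} = - \frac{1}{5441} \approx -0.00018379$)
$\left(Y + \sqrt{U{\left(-63 \right)} - 7289}\right) + \left(11950 - 6622\right) = \left(- \frac{1}{5441} + \sqrt{-232 - 7289}\right) + \left(11950 - 6622\right) = \left(- \frac{1}{5441} + \sqrt{-7521}\right) + \left(11950 - 6622\right) = \left(- \frac{1}{5441} + i \sqrt{7521}\right) + 5328 = \frac{28989647}{5441} + i \sqrt{7521}$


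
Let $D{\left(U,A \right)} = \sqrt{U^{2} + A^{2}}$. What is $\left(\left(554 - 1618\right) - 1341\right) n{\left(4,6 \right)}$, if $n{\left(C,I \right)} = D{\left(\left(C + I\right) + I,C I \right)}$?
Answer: $- 19240 \sqrt{13} \approx -69371.0$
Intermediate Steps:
$D{\left(U,A \right)} = \sqrt{A^{2} + U^{2}}$
$n{\left(C,I \right)} = \sqrt{\left(C + 2 I\right)^{2} + C^{2} I^{2}}$ ($n{\left(C,I \right)} = \sqrt{\left(C I\right)^{2} + \left(\left(C + I\right) + I\right)^{2}} = \sqrt{C^{2} I^{2} + \left(C + 2 I\right)^{2}} = \sqrt{\left(C + 2 I\right)^{2} + C^{2} I^{2}}$)
$\left(\left(554 - 1618\right) - 1341\right) n{\left(4,6 \right)} = \left(\left(554 - 1618\right) - 1341\right) \sqrt{\left(4 + 2 \cdot 6\right)^{2} + 4^{2} \cdot 6^{2}} = \left(-1064 - 1341\right) \sqrt{\left(4 + 12\right)^{2} + 16 \cdot 36} = - 2405 \sqrt{16^{2} + 576} = - 2405 \sqrt{256 + 576} = - 2405 \sqrt{832} = - 2405 \cdot 8 \sqrt{13} = - 19240 \sqrt{13}$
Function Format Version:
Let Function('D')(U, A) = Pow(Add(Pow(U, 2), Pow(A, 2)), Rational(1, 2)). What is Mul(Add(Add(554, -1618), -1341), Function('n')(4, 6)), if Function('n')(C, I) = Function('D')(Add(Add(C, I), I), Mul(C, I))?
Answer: Mul(-19240, Pow(13, Rational(1, 2))) ≈ -69371.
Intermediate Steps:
Function('D')(U, A) = Pow(Add(Pow(A, 2), Pow(U, 2)), Rational(1, 2))
Function('n')(C, I) = Pow(Add(Pow(Add(C, Mul(2, I)), 2), Mul(Pow(C, 2), Pow(I, 2))), Rational(1, 2)) (Function('n')(C, I) = Pow(Add(Pow(Mul(C, I), 2), Pow(Add(Add(C, I), I), 2)), Rational(1, 2)) = Pow(Add(Mul(Pow(C, 2), Pow(I, 2)), Pow(Add(C, Mul(2, I)), 2)), Rational(1, 2)) = Pow(Add(Pow(Add(C, Mul(2, I)), 2), Mul(Pow(C, 2), Pow(I, 2))), Rational(1, 2)))
Mul(Add(Add(554, -1618), -1341), Function('n')(4, 6)) = Mul(Add(Add(554, -1618), -1341), Pow(Add(Pow(Add(4, Mul(2, 6)), 2), Mul(Pow(4, 2), Pow(6, 2))), Rational(1, 2))) = Mul(Add(-1064, -1341), Pow(Add(Pow(Add(4, 12), 2), Mul(16, 36)), Rational(1, 2))) = Mul(-2405, Pow(Add(Pow(16, 2), 576), Rational(1, 2))) = Mul(-2405, Pow(Add(256, 576), Rational(1, 2))) = Mul(-2405, Pow(832, Rational(1, 2))) = Mul(-2405, Mul(8, Pow(13, Rational(1, 2)))) = Mul(-19240, Pow(13, Rational(1, 2)))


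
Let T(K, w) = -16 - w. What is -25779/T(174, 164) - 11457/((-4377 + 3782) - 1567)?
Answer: 9632743/64860 ≈ 148.52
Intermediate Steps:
-25779/T(174, 164) - 11457/((-4377 + 3782) - 1567) = -25779/(-16 - 1*164) - 11457/((-4377 + 3782) - 1567) = -25779/(-16 - 164) - 11457/(-595 - 1567) = -25779/(-180) - 11457/(-2162) = -25779*(-1/180) - 11457*(-1/2162) = 8593/60 + 11457/2162 = 9632743/64860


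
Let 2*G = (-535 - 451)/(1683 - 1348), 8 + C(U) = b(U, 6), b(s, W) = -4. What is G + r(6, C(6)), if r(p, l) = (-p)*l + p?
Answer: 25637/335 ≈ 76.528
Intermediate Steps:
C(U) = -12 (C(U) = -8 - 4 = -12)
r(p, l) = p - l*p (r(p, l) = -l*p + p = p - l*p)
G = -493/335 (G = ((-535 - 451)/(1683 - 1348))/2 = (-986/335)/2 = (-986*1/335)/2 = (½)*(-986/335) = -493/335 ≈ -1.4716)
G + r(6, C(6)) = -493/335 + 6*(1 - 1*(-12)) = -493/335 + 6*(1 + 12) = -493/335 + 6*13 = -493/335 + 78 = 25637/335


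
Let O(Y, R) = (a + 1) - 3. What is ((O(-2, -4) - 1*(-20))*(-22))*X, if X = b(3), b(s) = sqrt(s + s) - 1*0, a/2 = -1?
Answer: -352*sqrt(6) ≈ -862.22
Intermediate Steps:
a = -2 (a = 2*(-1) = -2)
O(Y, R) = -4 (O(Y, R) = (-2 + 1) - 3 = -1 - 3 = -4)
b(s) = sqrt(2)*sqrt(s) (b(s) = sqrt(2*s) + 0 = sqrt(2)*sqrt(s) + 0 = sqrt(2)*sqrt(s))
X = sqrt(6) (X = sqrt(2)*sqrt(3) = sqrt(6) ≈ 2.4495)
((O(-2, -4) - 1*(-20))*(-22))*X = ((-4 - 1*(-20))*(-22))*sqrt(6) = ((-4 + 20)*(-22))*sqrt(6) = (16*(-22))*sqrt(6) = -352*sqrt(6)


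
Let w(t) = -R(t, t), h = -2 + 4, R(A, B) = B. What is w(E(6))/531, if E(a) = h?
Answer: -2/531 ≈ -0.0037665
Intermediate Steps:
h = 2
E(a) = 2
w(t) = -t
w(E(6))/531 = -1*2/531 = -2*1/531 = -2/531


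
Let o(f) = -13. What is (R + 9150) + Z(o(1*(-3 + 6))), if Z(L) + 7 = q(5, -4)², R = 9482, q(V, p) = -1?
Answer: 18626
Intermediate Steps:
Z(L) = -6 (Z(L) = -7 + (-1)² = -7 + 1 = -6)
(R + 9150) + Z(o(1*(-3 + 6))) = (9482 + 9150) - 6 = 18632 - 6 = 18626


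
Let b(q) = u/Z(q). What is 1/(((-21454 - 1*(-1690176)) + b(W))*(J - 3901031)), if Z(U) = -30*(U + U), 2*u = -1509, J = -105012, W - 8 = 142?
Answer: -6000/40109834537315629 ≈ -1.4959e-13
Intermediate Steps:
W = 150 (W = 8 + 142 = 150)
u = -1509/2 (u = (1/2)*(-1509) = -1509/2 ≈ -754.50)
Z(U) = -60*U
b(q) = 503/(40*q) (b(q) = -1509*(-1/(60*q))/2 = -(-503)/(40*q) = 503/(40*q))
1/(((-21454 - 1*(-1690176)) + b(W))*(J - 3901031)) = 1/(((-21454 - 1*(-1690176)) + (503/40)/150)*(-105012 - 3901031)) = 1/(((-21454 + 1690176) + (503/40)*(1/150))*(-4006043)) = 1/((1668722 + 503/6000)*(-4006043)) = 1/((10012332503/6000)*(-4006043)) = 1/(-40109834537315629/6000) = -6000/40109834537315629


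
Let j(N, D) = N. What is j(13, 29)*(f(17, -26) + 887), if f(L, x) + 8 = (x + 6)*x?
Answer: 18187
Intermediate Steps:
f(L, x) = -8 + x*(6 + x) (f(L, x) = -8 + (x + 6)*x = -8 + (6 + x)*x = -8 + x*(6 + x))
j(13, 29)*(f(17, -26) + 887) = 13*((-8 + (-26)² + 6*(-26)) + 887) = 13*((-8 + 676 - 156) + 887) = 13*(512 + 887) = 13*1399 = 18187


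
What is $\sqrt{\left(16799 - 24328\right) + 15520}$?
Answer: $\sqrt{7991} \approx 89.392$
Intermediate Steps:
$\sqrt{\left(16799 - 24328\right) + 15520} = \sqrt{-7529 + 15520} = \sqrt{7991}$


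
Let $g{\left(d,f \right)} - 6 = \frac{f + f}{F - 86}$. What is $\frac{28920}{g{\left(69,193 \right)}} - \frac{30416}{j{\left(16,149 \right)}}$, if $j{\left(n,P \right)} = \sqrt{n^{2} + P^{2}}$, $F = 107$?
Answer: $\frac{75915}{64} - \frac{30416 \sqrt{22457}}{22457} \approx 983.2$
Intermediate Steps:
$g{\left(d,f \right)} = 6 + \frac{2 f}{21}$ ($g{\left(d,f \right)} = 6 + \frac{f + f}{107 - 86} = 6 + \frac{2 f}{21}$)
$j{\left(n,P \right)} = \sqrt{P^{2} + n^{2}}$
$\frac{28920}{g{\left(69,193 \right)}} - \frac{30416}{j{\left(16,149 \right)}} = \frac{28920}{6 + \frac{2}{21} \cdot 193} - \frac{30416}{\sqrt{149^{2} + 16^{2}}} = \frac{28920}{6 + \frac{386}{21}} - \frac{30416}{\sqrt{22201 + 256}} = \frac{28920}{\frac{512}{21}} - \frac{30416}{\sqrt{22457}} = 28920 \cdot \frac{21}{512} - 30416 \frac{\sqrt{22457}}{22457} = \frac{75915}{64} - \frac{30416 \sqrt{22457}}{22457}$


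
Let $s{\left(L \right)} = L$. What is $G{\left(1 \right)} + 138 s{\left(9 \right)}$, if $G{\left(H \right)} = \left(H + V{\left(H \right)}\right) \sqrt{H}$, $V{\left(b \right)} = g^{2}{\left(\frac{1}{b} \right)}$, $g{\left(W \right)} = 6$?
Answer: $1279$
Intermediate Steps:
$V{\left(b \right)} = 36$ ($V{\left(b \right)} = 6^{2} = 36$)
$G{\left(H \right)} = \sqrt{H} \left(36 + H\right)$ ($G{\left(H \right)} = \left(H + 36\right) \sqrt{H} = \left(36 + H\right) \sqrt{H} = \sqrt{H} \left(36 + H\right)$)
$G{\left(1 \right)} + 138 s{\left(9 \right)} = \sqrt{1} \left(36 + 1\right) + 138 \cdot 9 = 1 \cdot 37 + 1242 = 37 + 1242 = 1279$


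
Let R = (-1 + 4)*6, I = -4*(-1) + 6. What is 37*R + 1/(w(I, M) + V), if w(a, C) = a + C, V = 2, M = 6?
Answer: 11989/18 ≈ 666.06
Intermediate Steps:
I = 10 (I = 4 + 6 = 10)
w(a, C) = C + a
R = 18 (R = 3*6 = 18)
37*R + 1/(w(I, M) + V) = 37*18 + 1/((6 + 10) + 2) = 666 + 1/(16 + 2) = 666 + 1/18 = 11989/18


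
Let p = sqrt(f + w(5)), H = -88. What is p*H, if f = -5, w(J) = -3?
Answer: -176*I*sqrt(2) ≈ -248.9*I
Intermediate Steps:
p = 2*I*sqrt(2) (p = sqrt(-5 - 3) = sqrt(-8) = 2*I*sqrt(2) ≈ 2.8284*I)
p*H = (2*I*sqrt(2))*(-88) = -176*I*sqrt(2)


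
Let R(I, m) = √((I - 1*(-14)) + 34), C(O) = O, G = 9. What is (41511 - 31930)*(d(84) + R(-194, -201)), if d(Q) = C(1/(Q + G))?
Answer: 9581/93 + 9581*I*√146 ≈ 103.02 + 1.1577e+5*I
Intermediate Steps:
R(I, m) = √(48 + I) (R(I, m) = √((I + 14) + 34) = √((14 + I) + 34) = √(48 + I))
d(Q) = 1/(9 + Q) (d(Q) = 1/(Q + 9) = 1/(9 + Q))
(41511 - 31930)*(d(84) + R(-194, -201)) = (41511 - 31930)*(1/(9 + 84) + √(48 - 194)) = 9581*(1/93 + √(-146)) = 9581*(1/93 + I*√146) = 9581/93 + 9581*I*√146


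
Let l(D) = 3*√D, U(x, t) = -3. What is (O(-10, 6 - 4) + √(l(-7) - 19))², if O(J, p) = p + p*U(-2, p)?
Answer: (-4 + √(-19 + 3*I*√7))² ≈ -10.136 - 27.657*I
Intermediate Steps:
O(J, p) = -2*p (O(J, p) = p + p*(-3) = p - 3*p = -2*p)
(O(-10, 6 - 4) + √(l(-7) - 19))² = (-2*(6 - 4) + √(3*√(-7) - 19))² = (-2*2 + √(3*(I*√7) - 19))² = (-4 + √(3*I*√7 - 19))² = (-4 + √(-19 + 3*I*√7))²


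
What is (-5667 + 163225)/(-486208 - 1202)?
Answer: -78779/243705 ≈ -0.32326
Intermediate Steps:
(-5667 + 163225)/(-486208 - 1202) = 157558/(-487410) = 157558*(-1/487410) = -78779/243705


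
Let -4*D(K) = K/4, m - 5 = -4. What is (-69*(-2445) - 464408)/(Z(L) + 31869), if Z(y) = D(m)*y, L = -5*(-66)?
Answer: -2365624/254787 ≈ -9.2847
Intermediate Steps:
m = 1 (m = 5 - 4 = 1)
L = 330
D(K) = -K/16 (D(K) = -K/(4*4) = -K/16)
Z(y) = -y/16 (Z(y) = (-1/16*1)*y = -y/16)
(-69*(-2445) - 464408)/(Z(L) + 31869) = (-69*(-2445) - 464408)/(-1/16*330 + 31869) = (168705 - 464408)/(-165/8 + 31869) = -295703/254787/8 = -295703*8/254787 = -2365624/254787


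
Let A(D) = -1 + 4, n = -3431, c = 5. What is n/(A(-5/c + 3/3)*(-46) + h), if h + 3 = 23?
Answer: 3431/118 ≈ 29.076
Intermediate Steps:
h = 20 (h = -3 + 23 = 20)
A(D) = 3
n/(A(-5/c + 3/3)*(-46) + h) = -3431/(3*(-46) + 20) = -3431/(-138 + 20) = -3431/(-118) = -3431*(-1/118) = 3431/118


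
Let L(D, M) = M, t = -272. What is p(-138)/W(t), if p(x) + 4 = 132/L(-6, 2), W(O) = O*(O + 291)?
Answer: -31/2584 ≈ -0.011997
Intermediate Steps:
W(O) = O*(291 + O)
p(x) = 62 (p(x) = -4 + 132/2 = -4 + 132*(1/2) = -4 + 66 = 62)
p(-138)/W(t) = 62/((-272*(291 - 272))) = 62/((-272*19)) = 62/(-5168) = 62*(-1/5168) = -31/2584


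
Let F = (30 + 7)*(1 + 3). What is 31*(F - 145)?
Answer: 93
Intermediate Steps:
F = 148 (F = 37*4 = 148)
31*(F - 145) = 31*(148 - 145) = 31*3 = 93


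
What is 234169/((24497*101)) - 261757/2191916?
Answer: -134359606325/5423231991452 ≈ -0.024775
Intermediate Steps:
234169/((24497*101)) - 261757/2191916 = 234169/2474197 - 261757*1/2191916 = 234169*(1/2474197) - 261757/2191916 = 234169/2474197 - 261757/2191916 = -134359606325/5423231991452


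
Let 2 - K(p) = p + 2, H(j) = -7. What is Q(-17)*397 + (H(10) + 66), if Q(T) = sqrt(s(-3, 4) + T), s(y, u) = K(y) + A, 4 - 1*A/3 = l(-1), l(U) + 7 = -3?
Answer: 59 + 794*sqrt(7) ≈ 2159.7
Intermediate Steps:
l(U) = -10 (l(U) = -7 - 3 = -10)
A = 42 (A = 12 - 3*(-10) = 12 + 30 = 42)
K(p) = -p (K(p) = 2 - (p + 2) = 2 - (2 + p) = 2 + (-2 - p) = -p)
s(y, u) = 42 - y (s(y, u) = -y + 42 = 42 - y)
Q(T) = sqrt(45 + T) (Q(T) = sqrt((42 - 1*(-3)) + T) = sqrt((42 + 3) + T) = sqrt(45 + T))
Q(-17)*397 + (H(10) + 66) = sqrt(45 - 17)*397 + (-7 + 66) = sqrt(28)*397 + 59 = (2*sqrt(7))*397 + 59 = 794*sqrt(7) + 59 = 59 + 794*sqrt(7)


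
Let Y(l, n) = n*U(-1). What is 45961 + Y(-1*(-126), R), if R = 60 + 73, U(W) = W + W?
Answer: 45695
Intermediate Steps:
U(W) = 2*W
R = 133
Y(l, n) = -2*n (Y(l, n) = n*(2*(-1)) = n*(-2) = -2*n)
45961 + Y(-1*(-126), R) = 45961 - 2*133 = 45961 - 266 = 45695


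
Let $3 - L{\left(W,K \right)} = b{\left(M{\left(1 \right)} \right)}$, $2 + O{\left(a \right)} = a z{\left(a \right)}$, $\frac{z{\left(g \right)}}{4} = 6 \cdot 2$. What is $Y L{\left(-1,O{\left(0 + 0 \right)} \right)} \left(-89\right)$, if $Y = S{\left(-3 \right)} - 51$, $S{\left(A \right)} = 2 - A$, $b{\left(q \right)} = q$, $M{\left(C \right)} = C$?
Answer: $8188$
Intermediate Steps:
$z{\left(g \right)} = 48$ ($z{\left(g \right)} = 4 \cdot 6 \cdot 2 = 4 \cdot 12 = 48$)
$O{\left(a \right)} = -2 + 48 a$ ($O{\left(a \right)} = -2 + a 48 = -2 + 48 a$)
$L{\left(W,K \right)} = 2$ ($L{\left(W,K \right)} = 3 - 1 = 2$)
$Y = -46$ ($Y = \left(2 - -3\right) - 51 = \left(2 + 3\right) - 51 = 5 - 51 = -46$)
$Y L{\left(-1,O{\left(0 + 0 \right)} \right)} \left(-89\right) = \left(-46\right) 2 \left(-89\right) = \left(-92\right) \left(-89\right) = 8188$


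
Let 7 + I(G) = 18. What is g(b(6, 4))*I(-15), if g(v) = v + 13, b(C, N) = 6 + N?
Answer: 253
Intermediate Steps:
I(G) = 11 (I(G) = -7 + 18 = 11)
g(v) = 13 + v
g(b(6, 4))*I(-15) = (13 + (6 + 4))*11 = (13 + 10)*11 = 23*11 = 253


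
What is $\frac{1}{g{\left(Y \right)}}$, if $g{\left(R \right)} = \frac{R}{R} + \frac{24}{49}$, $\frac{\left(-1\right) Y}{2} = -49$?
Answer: $\frac{49}{73} \approx 0.67123$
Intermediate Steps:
$Y = 98$ ($Y = \left(-2\right) \left(-49\right) = 98$)
$g{\left(R \right)} = \frac{73}{49}$ ($g{\left(R \right)} = 1 + 24 \cdot \frac{1}{49} = 1 + \frac{24}{49} = \frac{73}{49}$)
$\frac{1}{g{\left(Y \right)}} = \frac{1}{\frac{73}{49}} = \frac{49}{73}$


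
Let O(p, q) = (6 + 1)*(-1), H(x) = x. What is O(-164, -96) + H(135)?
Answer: 128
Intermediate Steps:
O(p, q) = -7 (O(p, q) = 7*(-1) = -7)
O(-164, -96) + H(135) = -7 + 135 = 128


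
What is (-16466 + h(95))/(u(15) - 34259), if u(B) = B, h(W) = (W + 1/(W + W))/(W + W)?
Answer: 594404549/1236208400 ≈ 0.48083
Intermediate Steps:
h(W) = (W + 1/(2*W))/(2*W) (h(W) = (W + 1/(2*W))/((2*W)) = (W + 1/(2*W))*(1/(2*W)) = (W + 1/(2*W))/(2*W))
(-16466 + h(95))/(u(15) - 34259) = (-16466 + (½ + (¼)/95²))/(15 - 34259) = (-16466 + (½ + (¼)*(1/9025)))/(-34244) = (-16466 + (½ + 1/36100))*(-1/34244) = (-16466 + 18051/36100)*(-1/34244) = -594404549/36100*(-1/34244) = 594404549/1236208400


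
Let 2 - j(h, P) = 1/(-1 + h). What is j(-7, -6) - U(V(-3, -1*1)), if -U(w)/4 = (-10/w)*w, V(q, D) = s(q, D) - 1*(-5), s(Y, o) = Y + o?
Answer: -303/8 ≈ -37.875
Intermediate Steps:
j(h, P) = 2 - 1/(-1 + h)
V(q, D) = 5 + D + q (V(q, D) = (q + D) - 1*(-5) = (D + q) + 5 = 5 + D + q)
U(w) = 40 (U(w) = -4*(-10/w)*w = -4*(-10) = 40)
j(-7, -6) - U(V(-3, -1*1)) = (-3 + 2*(-7))/(-1 - 7) - 1*40 = (-3 - 14)/(-8) - 40 = -⅛*(-17) - 40 = 17/8 - 40 = -303/8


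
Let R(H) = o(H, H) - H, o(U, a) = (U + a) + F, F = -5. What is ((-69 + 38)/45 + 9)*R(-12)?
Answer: -6358/45 ≈ -141.29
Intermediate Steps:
o(U, a) = -5 + U + a (o(U, a) = (U + a) - 5 = -5 + U + a)
R(H) = -5 + H (R(H) = (-5 + H + H) - H = (-5 + 2*H) - H = -5 + H)
((-69 + 38)/45 + 9)*R(-12) = ((-69 + 38)/45 + 9)*(-5 - 12) = (-31*1/45 + 9)*(-17) = (-31/45 + 9)*(-17) = (374/45)*(-17) = -6358/45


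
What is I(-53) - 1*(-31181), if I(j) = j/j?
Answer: 31182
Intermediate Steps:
I(j) = 1
I(-53) - 1*(-31181) = 1 - 1*(-31181) = 1 + 31181 = 31182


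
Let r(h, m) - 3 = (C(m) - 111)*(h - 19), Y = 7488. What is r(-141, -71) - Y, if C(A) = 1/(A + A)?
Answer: 729605/71 ≈ 10276.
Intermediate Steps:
C(A) = 1/(2*A)
r(h, m) = 3 + (-111 + 1/(2*m))*(-19 + h) (r(h, m) = 3 + (1/(2*m) - 111)*(h - 19) = 3 + (-111 + 1/(2*m))*(-19 + h))
r(-141, -71) - Y = (½)*(-19 - 141 + 6*(-71)*(704 - 37*(-141)))/(-71) - 1*7488 = (½)*(-1/71)*(-19 - 141 + 6*(-71)*(704 + 5217)) - 7488 = (½)*(-1/71)*(-19 - 141 + 6*(-71)*5921) - 7488 = (½)*(-1/71)*(-19 - 141 - 2522346) - 7488 = (½)*(-1/71)*(-2522506) - 7488 = 1261253/71 - 7488 = 729605/71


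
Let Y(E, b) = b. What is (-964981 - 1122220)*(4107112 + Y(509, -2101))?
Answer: -8567983064211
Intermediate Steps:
(-964981 - 1122220)*(4107112 + Y(509, -2101)) = (-964981 - 1122220)*(4107112 - 2101) = -2087201*4105011 = -8567983064211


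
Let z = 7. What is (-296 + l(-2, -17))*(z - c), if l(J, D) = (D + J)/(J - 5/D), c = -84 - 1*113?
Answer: -1685244/29 ≈ -58112.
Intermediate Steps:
c = -197 (c = -84 - 113 = -197)
l(J, D) = (D + J)/(J - 5/D)
(-296 + l(-2, -17))*(z - c) = (-296 - 17*(-17 - 2)/(-5 - 17*(-2)))*(7 - 1*(-197)) = (-296 - 17*(-19)/(-5 + 34))*(7 + 197) = (-296 - 17*(-19)/29)*204 = (-296 - 17*1/29*(-19))*204 = (-296 + 323/29)*204 = -8261/29*204 = -1685244/29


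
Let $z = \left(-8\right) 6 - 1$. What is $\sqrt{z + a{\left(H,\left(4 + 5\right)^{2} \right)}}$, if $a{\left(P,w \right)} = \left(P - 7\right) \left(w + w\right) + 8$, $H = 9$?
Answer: $\sqrt{283} \approx 16.823$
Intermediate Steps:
$a{\left(P,w \right)} = 8 + 2 w \left(-7 + P\right)$ ($a{\left(P,w \right)} = \left(-7 + P\right) 2 w + 8 = 2 w \left(-7 + P\right) + 8 = 8 + 2 w \left(-7 + P\right)$)
$z = -49$ ($z = -48 - 1 = -49$)
$\sqrt{z + a{\left(H,\left(4 + 5\right)^{2} \right)}} = \sqrt{-49 + \left(8 - 14 \left(4 + 5\right)^{2} + 2 \cdot 9 \left(4 + 5\right)^{2}\right)} = \sqrt{-49 + \left(8 - 14 \cdot 9^{2} + 2 \cdot 9 \cdot 9^{2}\right)} = \sqrt{-49 + \left(8 - 1134 + 2 \cdot 9 \cdot 81\right)} = \sqrt{-49 + \left(8 - 1134 + 1458\right)} = \sqrt{-49 + 332} = \sqrt{283}$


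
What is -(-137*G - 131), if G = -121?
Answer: -16446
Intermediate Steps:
-(-137*G - 131) = -(-137*(-121) - 131) = -(16577 - 131) = -1*16446 = -16446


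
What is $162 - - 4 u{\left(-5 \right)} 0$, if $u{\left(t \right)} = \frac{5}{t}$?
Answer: $162$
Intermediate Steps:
$162 - - 4 u{\left(-5 \right)} 0 = 162 - - 4 \frac{5}{-5} \cdot 0 = 162 - - 4 \cdot 5 \left(- \frac{1}{5}\right) 0 = 162 - \left(-4\right) \left(-1\right) 0 = 162 - 4 \cdot 0 = 162 - 0 = 162 + 0 = 162$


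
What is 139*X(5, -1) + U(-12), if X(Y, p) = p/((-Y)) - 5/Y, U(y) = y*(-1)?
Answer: -496/5 ≈ -99.200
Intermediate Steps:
U(y) = -y
X(Y, p) = -5/Y - p/Y (X(Y, p) = p*(-1/Y) - 5/Y = -p/Y - 5/Y = -5/Y - p/Y)
139*X(5, -1) + U(-12) = 139*((-5 - 1*(-1))/5) - 1*(-12) = 139*((-5 + 1)/5) + 12 = 139*((⅕)*(-4)) + 12 = 139*(-⅘) + 12 = -556/5 + 12 = -496/5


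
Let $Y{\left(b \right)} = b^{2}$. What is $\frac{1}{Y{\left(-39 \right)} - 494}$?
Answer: $\frac{1}{1027} \approx 0.00097371$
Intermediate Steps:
$\frac{1}{Y{\left(-39 \right)} - 494} = \frac{1}{\left(-39\right)^{2} - 494} = \frac{1}{1521 - 494} = \frac{1}{1027}$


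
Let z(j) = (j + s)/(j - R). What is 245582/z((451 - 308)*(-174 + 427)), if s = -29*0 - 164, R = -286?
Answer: 597009842/2401 ≈ 2.4865e+5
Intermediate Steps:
s = -164 (s = 0 - 164 = -164)
z(j) = (-164 + j)/(286 + j) (z(j) = (j - 164)/(j - 1*(-286)) = (-164 + j)/(j + 286) = (-164 + j)/(286 + j))
245582/z((451 - 308)*(-174 + 427)) = 245582/(((-164 + (451 - 308)*(-174 + 427))/(286 + (451 - 308)*(-174 + 427)))) = 245582/(((-164 + 143*253)/(286 + 143*253))) = 245582/(((-164 + 36179)/(286 + 36179))) = 245582/((36015/36465)) = 245582/(((1/36465)*36015)) = 245582/(2401/2431) = 245582*(2431/2401) = 597009842/2401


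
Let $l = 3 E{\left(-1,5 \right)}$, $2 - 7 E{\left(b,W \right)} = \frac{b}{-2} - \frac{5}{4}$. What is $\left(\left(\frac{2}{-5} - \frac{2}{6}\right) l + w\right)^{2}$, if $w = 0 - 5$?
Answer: $\frac{674041}{19600} \approx 34.39$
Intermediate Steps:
$E{\left(b,W \right)} = \frac{13}{28} + \frac{b}{14}$ ($E{\left(b,W \right)} = \frac{2}{7} - \frac{\frac{b}{-2} - \frac{5}{4}}{7} = \frac{2}{7} - \frac{b \left(- \frac{1}{2}\right) - \frac{5}{4}}{7} = \frac{2}{7} - \frac{- \frac{b}{2} - \frac{5}{4}}{7} = \frac{2}{7} - \frac{- \frac{5}{4} - \frac{b}{2}}{7} = \frac{2}{7} + \left(\frac{5}{28} + \frac{b}{14}\right) = \frac{13}{28} + \frac{b}{14}$)
$w = -5$ ($w = 0 - 5 = -5$)
$l = \frac{33}{28}$ ($l = 3 \left(\frac{13}{28} + \frac{1}{14} \left(-1\right)\right) = 3 \left(\frac{13}{28} - \frac{1}{14}\right) = 3 \cdot \frac{11}{28} = \frac{33}{28} \approx 1.1786$)
$\left(\left(\frac{2}{-5} - \frac{2}{6}\right) l + w\right)^{2} = \left(\left(\frac{2}{-5} - \frac{2}{6}\right) \frac{33}{28} - 5\right)^{2} = \left(\left(2 \left(- \frac{1}{5}\right) - \frac{1}{3}\right) \frac{33}{28} - 5\right)^{2} = \left(\left(- \frac{2}{5} - \frac{1}{3}\right) \frac{33}{28} - 5\right)^{2} = \left(\left(- \frac{11}{15}\right) \frac{33}{28} - 5\right)^{2} = \left(- \frac{121}{140} - 5\right)^{2} = \left(- \frac{821}{140}\right)^{2} = \frac{674041}{19600}$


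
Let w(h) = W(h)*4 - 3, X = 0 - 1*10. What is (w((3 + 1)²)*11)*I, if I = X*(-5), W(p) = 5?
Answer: 9350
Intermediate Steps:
X = -10 (X = 0 - 10 = -10)
w(h) = 17 (w(h) = 5*4 - 3 = 20 - 3 = 17)
I = 50 (I = -10*(-5) = 50)
(w((3 + 1)²)*11)*I = (17*11)*50 = 187*50 = 9350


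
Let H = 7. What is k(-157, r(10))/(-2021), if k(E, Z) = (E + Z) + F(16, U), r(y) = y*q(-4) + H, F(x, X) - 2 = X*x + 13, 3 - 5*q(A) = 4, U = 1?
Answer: 121/2021 ≈ 0.059871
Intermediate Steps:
q(A) = -1/5 (q(A) = 3/5 - 1/5*4 = 3/5 - 4/5 = -1/5)
F(x, X) = 15 + X*x (F(x, X) = 2 + (X*x + 13) = 2 + (13 + X*x) = 15 + X*x)
r(y) = 7 - y/5 (r(y) = y*(-1/5) + 7 = -y/5 + 7 = 7 - y/5)
k(E, Z) = 31 + E + Z (k(E, Z) = (E + Z) + (15 + 1*16) = (E + Z) + (15 + 16) = (E + Z) + 31 = 31 + E + Z)
k(-157, r(10))/(-2021) = (31 - 157 + (7 - 1/5*10))/(-2021) = (31 - 157 + (7 - 2))*(-1/2021) = (31 - 157 + 5)*(-1/2021) = -121*(-1/2021) = 121/2021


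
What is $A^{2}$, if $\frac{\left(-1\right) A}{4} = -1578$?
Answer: $39841344$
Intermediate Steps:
$A = 6312$ ($A = \left(-4\right) \left(-1578\right) = 6312$)
$A^{2} = 6312^{2} = 39841344$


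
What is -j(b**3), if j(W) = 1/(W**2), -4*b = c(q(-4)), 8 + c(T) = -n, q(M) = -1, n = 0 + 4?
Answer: -1/729 ≈ -0.0013717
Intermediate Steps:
n = 4
c(T) = -12 (c(T) = -8 - 1*4 = -8 - 4 = -12)
b = 3 (b = -1/4*(-12) = 3)
j(W) = W**(-2)
-j(b**3) = -1/(3**3)**2 = -1/27**2 = -1*1/729 = -1/729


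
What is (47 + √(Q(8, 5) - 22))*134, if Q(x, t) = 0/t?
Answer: 6298 + 134*I*√22 ≈ 6298.0 + 628.52*I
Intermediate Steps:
Q(x, t) = 0
(47 + √(Q(8, 5) - 22))*134 = (47 + √(0 - 22))*134 = (47 + √(-22))*134 = (47 + I*√22)*134 = 6298 + 134*I*√22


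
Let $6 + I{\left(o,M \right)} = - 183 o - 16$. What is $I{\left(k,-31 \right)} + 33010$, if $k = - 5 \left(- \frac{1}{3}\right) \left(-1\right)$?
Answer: $33293$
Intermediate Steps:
$k = - \frac{5}{3}$ ($k = - 5 \left(\left(-1\right) \frac{1}{3}\right) \left(-1\right) = \left(-5\right) \left(- \frac{1}{3}\right) \left(-1\right) = \frac{5}{3} \left(-1\right) = - \frac{5}{3} \approx -1.6667$)
$I{\left(o,M \right)} = -22 - 183 o$ ($I{\left(o,M \right)} = -6 - \left(16 + 183 o\right) = -22 - 183 o$)
$I{\left(k,-31 \right)} + 33010 = \left(-22 - -305\right) + 33010 = \left(-22 + 305\right) + 33010 = 283 + 33010 = 33293$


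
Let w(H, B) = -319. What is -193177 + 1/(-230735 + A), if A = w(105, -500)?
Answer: -44634318559/231054 ≈ -1.9318e+5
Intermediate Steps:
A = -319
-193177 + 1/(-230735 + A) = -193177 + 1/(-230735 - 319) = -193177 + 1/(-231054) = -193177 - 1/231054 = -44634318559/231054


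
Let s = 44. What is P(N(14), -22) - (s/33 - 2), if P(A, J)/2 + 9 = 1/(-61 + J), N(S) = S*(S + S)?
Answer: -4322/249 ≈ -17.357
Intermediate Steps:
N(S) = 2*S² (N(S) = S*(2*S) = 2*S²)
P(A, J) = -18 + 2/(-61 + J)
P(N(14), -22) - (s/33 - 2) = 2*(550 - 9*(-22))/(-61 - 22) - (44/33 - 2) = 2*(550 + 198)/(-83) - (44*(1/33) - 2) = 2*(-1/83)*748 - (4/3 - 2) = -1496/83 - 1*(-⅔) = -1496/83 + ⅔ = -4322/249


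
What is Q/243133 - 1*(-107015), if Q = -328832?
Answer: 26018549163/243133 ≈ 1.0701e+5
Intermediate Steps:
Q/243133 - 1*(-107015) = -328832/243133 - 1*(-107015) = -328832*1/243133 + 107015 = -328832/243133 + 107015 = 26018549163/243133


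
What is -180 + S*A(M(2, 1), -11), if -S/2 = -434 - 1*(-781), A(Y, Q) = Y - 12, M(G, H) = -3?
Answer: 10230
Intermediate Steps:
A(Y, Q) = -12 + Y
S = -694 (S = -2*(-434 - 1*(-781)) = -2*(-434 + 781) = -2*347 = -694)
-180 + S*A(M(2, 1), -11) = -180 - 694*(-12 - 3) = -180 - 694*(-15) = -180 + 10410 = 10230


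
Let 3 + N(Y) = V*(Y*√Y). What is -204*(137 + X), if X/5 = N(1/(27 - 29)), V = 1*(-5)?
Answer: -24888 - 1275*I*√2 ≈ -24888.0 - 1803.1*I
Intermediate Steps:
V = -5
N(Y) = -3 - 5*Y^(3/2) (N(Y) = -3 - 5*Y*√Y = -3 - 5*Y^(3/2))
X = -15 + 25*I*√2/4 (X = 5*(-3 - 5*(-I*√2/4)) = 5*(-3 - (-5)*I*√2/4) = 5*(-3 + 5*I*√2/4) = -15 + 25*I*√2/4 ≈ -15.0 + 8.8388*I)
-204*(137 + X) = -204*(137 + (-15 + 25*I*√2/4)) = -204*(122 + 25*I*√2/4) = -24888 - 1275*I*√2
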